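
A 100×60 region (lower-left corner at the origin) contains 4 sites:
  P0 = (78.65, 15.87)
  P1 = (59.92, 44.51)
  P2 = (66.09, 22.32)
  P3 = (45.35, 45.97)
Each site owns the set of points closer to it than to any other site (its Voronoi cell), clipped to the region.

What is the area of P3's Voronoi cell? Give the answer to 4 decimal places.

1. box [0,100]×[0,60]: [(0, 0) (100, 0) (100, 60) (0, 60)]
2. ⊥bis P3·P0 via (62,30.92): [(0, 0) (34.0513, 0) (88.2855, 60) (0, 60)]  |A|=3670.1045
3. ⊥bis P3·P1 via (52.635,45.24): [(0, 0) (34.0513, 0) (49.8535, 17.4822) (54.114, 60) (0, 60)]  |A|=2943.656
4. ⊥bis P3·P2 via (55.72,34.145): [(0, 0) (16.7842, 0) (51.1189, 30.11) (54.114, 60) (0, 60)]  |A|=2594.986
5. canonical 5-gon: [(0, 0) (16.7842, 0) (51.1189, 30.11) (54.114, 60) (0, 60)]
6. shoelace: 2594.986

Area of P3's cell: 2594.9860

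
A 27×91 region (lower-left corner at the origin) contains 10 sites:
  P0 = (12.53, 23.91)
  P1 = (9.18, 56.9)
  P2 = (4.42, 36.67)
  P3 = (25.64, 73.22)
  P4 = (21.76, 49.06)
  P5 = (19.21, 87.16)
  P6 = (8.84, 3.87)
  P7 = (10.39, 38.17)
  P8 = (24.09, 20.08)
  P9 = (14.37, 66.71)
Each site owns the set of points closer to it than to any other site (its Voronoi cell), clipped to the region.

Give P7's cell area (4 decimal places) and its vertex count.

1. box [0,27]×[0,91]: [(0, 0) (27, 0) (27, 91) (0, 91)]
2. ⊥bis P7·P0 via (11.46,31.04): [(0, 29.3202) (27, 33.3721) (27, 91) (0, 91)]  |A|=1610.6541
3. ⊥bis P7·P1 via (9.785,47.535): [(0, 46.9029) (0, 29.3202) (27, 33.3721) (27, 48.6471)]  |A|=443.5791
4. ⊥bis P7·P2 via (7.405,37.42): [(4.9422, 47.2221) (9.0971, 30.6854) (27, 33.3721) (27, 48.6471)]  |A|=322.0765
5. ⊥bis P7·P3 via (18.015,55.695): [(4.9422, 47.2221) (9.0971, 30.6854) (27, 33.3721) (27, 48.6471)]  |A|=322.0765
6. ⊥bis P7·P4 via (16.075,43.615): [(12.1727, 47.6893) (4.9422, 47.2221) (9.0971, 30.6854) (26.0256, 33.2259)]  |A|=200.7733
7. ⊥bis P7·P5 via (14.8,62.665): [(12.1727, 47.6893) (4.9422, 47.2221) (9.0971, 30.6854) (26.0256, 33.2259)]  |A|=200.7733
8. ⊥bis P7·P6 via (9.615,21.02): [(12.1727, 47.6893) (4.9422, 47.2221) (9.0971, 30.6854) (26.0256, 33.2259)]  |A|=200.7733
9. ⊥bis P7·P8 via (17.24,29.125): [(24.6085, 34.7054) (12.1727, 47.6893) (4.9422, 47.2221) (9.0971, 30.6854) (21.8219, 32.595)]  |A|=197.2167
10. ⊥bis P7·P9 via (12.38,52.44): [(24.6085, 34.7054) (12.1727, 47.6893) (4.9422, 47.2221) (9.0971, 30.6854) (21.8219, 32.595)]  |A|=197.2167
11. canonical 5-gon: [(24.6085, 34.7054) (12.1727, 47.6893) (4.9422, 47.2221) (9.0971, 30.6854) (21.8219, 32.595)]
12. shoelace: 197.2167

Area of P7's cell: 197.2167 (5 vertices)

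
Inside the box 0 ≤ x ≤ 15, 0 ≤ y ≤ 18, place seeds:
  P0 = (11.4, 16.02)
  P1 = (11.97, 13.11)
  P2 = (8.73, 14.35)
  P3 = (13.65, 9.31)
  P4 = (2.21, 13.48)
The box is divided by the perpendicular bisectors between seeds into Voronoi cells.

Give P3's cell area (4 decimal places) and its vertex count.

1. box [0,15]×[0,18]: [(0, 0) (15, 0) (15, 18) (0, 18)]
2. ⊥bis P3·P0 via (12.525,12.665): [(0, 8.4651) (0, 0) (15, 0) (15, 13.4949)]  |A|=164.7002
3. ⊥bis P3·P1 via (12.81,11.21): [(0, 5.5466) (0, 0) (15, 0) (15, 12.1782)]  |A|=132.9363
4. ⊥bis P3·P2 via (11.19,11.83): [(8.6881, 9.3877) (0, 0.9064) (0, 0) (15, 0) (15, 12.1782)]  |A|=112.779
5. ⊥bis P3·P4 via (7.93,11.395): [(8.6881, 9.3877) (6.3754, 7.13) (3.7764, 0) (15, 0) (15, 12.1782)]  |A|=96.4267
6. canonical 5-gon: [(8.6881, 9.3877) (6.3754, 7.13) (3.7764, 0) (15, 0) (15, 12.1782)]
7. shoelace: 96.4267

Area of P3's cell: 96.4267 (5 vertices)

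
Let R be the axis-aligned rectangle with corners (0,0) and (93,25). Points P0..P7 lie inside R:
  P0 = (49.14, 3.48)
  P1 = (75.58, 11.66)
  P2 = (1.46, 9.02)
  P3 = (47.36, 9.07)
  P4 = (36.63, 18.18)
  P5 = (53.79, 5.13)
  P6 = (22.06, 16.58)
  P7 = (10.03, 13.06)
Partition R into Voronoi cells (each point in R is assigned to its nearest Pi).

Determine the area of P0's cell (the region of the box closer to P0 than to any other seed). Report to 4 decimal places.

Area of P0's cell: 84.5933

1. box [0,93]×[0,25]: [(0, 0) (93, 0) (93, 25) (0, 25)]
2. ⊥bis P0·P1 via (62.36,7.57): [(0, 0) (64.702, 0) (56.9675, 25) (0, 25)]  |A|=1520.8689
3. ⊥bis P0·P2 via (25.3,6.25): [(24.5738, 0) (64.702, 0) (56.9675, 25) (27.4786, 25)]  |A|=870.2141
4. ⊥bis P0·P3 via (48.25,6.275): [(28.5437, 0) (64.702, 0) (61.4593, 10.4812)]  |A|=189.4912
5. ⊥bis P0·P4 via (42.885,10.83): [(31.1249, 0.8219) (30.1591, 0) (64.702, 0) (61.4593, 10.4812)]  |A|=188.8273
6. ⊥bis P0·P5 via (51.465,4.305): [(50.5105, 6.9948) (31.1249, 0.8219) (30.1591, 0) (52.9926, 0)]  |A|=84.8439
7. ⊥bis P0·P6 via (35.6,10.03): [(50.5105, 6.9948) (31.1493, 0.8297) (30.748, 0) (52.9926, 0)]  |A|=84.5933
8. ⊥bis P0·P7 via (29.585,8.27): [(50.5105, 6.9948) (31.1493, 0.8297) (30.748, 0) (52.9926, 0)]  |A|=84.5933
9. canonical 4-gon: [(50.5105, 6.9948) (31.1493, 0.8297) (30.748, 0) (52.9926, 0)]
10. shoelace: 84.5933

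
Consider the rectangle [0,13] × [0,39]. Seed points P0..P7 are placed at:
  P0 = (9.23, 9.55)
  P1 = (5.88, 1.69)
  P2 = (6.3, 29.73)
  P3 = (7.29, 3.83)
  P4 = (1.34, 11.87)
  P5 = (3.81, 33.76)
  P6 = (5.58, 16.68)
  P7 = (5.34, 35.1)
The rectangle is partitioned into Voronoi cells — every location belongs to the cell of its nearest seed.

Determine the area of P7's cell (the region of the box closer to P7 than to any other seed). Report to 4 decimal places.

1. box [0,13]×[0,39]: [(0, 0) (13, 0) (13, 39) (0, 39)]
2. ⊥bis P7·P0 via (7.285,22.325): [(0, 21.2159) (13, 23.1951) (13, 39) (0, 39)]  |A|=218.3287
3. ⊥bis P7·P1 via (5.61,18.395): [(0, 21.2159) (13, 23.1951) (13, 39) (0, 39)]  |A|=218.3287
4. ⊥bis P7·P2 via (5.82,32.415): [(0, 31.3746) (13, 33.6986) (13, 39) (0, 39)]  |A|=84.0247
5. ⊥bis P7·P3 via (6.315,19.465): [(0, 31.3746) (13, 33.6986) (13, 39) (0, 39)]  |A|=84.0247
6. ⊥bis P7·P4 via (3.34,23.485): [(0, 31.3746) (13, 33.6986) (13, 39) (0, 39)]  |A|=84.0247
7. ⊥bis P7·P5 via (4.575,34.43): [(6.2694, 32.4953) (13, 33.6986) (13, 39) (0.5725, 39)]  |A|=58.2591
8. ⊥bis P7·P6 via (5.46,25.89): [(6.2694, 32.4953) (13, 33.6986) (13, 39) (0.5725, 39)]  |A|=58.2591
9. canonical 4-gon: [(6.2694, 32.4953) (13, 33.6986) (13, 39) (0.5725, 39)]
10. shoelace: 58.2591

Area of P7's cell: 58.2591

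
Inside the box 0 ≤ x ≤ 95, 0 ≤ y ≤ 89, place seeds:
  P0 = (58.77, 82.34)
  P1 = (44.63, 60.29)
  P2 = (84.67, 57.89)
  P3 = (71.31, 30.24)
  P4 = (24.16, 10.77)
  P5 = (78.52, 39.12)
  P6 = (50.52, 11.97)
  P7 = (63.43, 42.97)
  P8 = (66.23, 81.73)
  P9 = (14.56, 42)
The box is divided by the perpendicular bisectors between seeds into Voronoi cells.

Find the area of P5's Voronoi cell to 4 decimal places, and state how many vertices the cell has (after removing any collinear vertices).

Area of P5's cell: 465.6229 (4 vertices)

1. box [0,95]×[0,89]: [(0, 0) (95, 0) (95, 89) (0, 89)]
2. ⊥bis P5·P0 via (68.645,60.73): [(0, 29.3617) (0, 0) (95, 0) (95, 72.7733)]  |A|=4851.4114
3. ⊥bis P5·P1 via (61.575,49.705): [(68.3888, 60.6129) (30.5259, 0) (95, 0) (95, 72.7733)]  |A|=2922.2741
4. ⊥bis P5·P2 via (81.595,48.505): [(64.3541, 54.154) (30.5259, 0) (95, 0) (95, 44.1128)]  |A|=2421.7033
5. ⊥bis P5·P3 via (74.915,34.68): [(64.3541, 54.154) (59.8369, 46.9225) (95, 18.3722) (95, 44.1128)]  |A|=586.0469
6. ⊥bis P5·P4 via (51.34,24.945): [(64.3541, 54.154) (59.8369, 46.9225) (95, 18.3722) (95, 44.1128)]  |A|=586.0469
7. ⊥bis P5·P6 via (64.52,25.545): [(64.3541, 54.154) (59.8369, 46.9225) (95, 18.3722) (95, 44.1128)]  |A|=586.0469
8. ⊥bis P5·P7 via (70.975,41.045): [(73.5508, 51.1407) (70.3059, 38.4223) (95, 18.3722) (95, 44.1128)]  |A|=465.6229
9. ⊥bis P5·P8 via (72.375,60.425): [(73.5508, 51.1407) (70.3059, 38.4223) (95, 18.3722) (95, 44.1128)]  |A|=465.6229
10. ⊥bis P5·P9 via (46.54,40.56): [(73.5508, 51.1407) (70.3059, 38.4223) (95, 18.3722) (95, 44.1128)]  |A|=465.6229
11. canonical 4-gon: [(73.5508, 51.1407) (70.3059, 38.4223) (95, 18.3722) (95, 44.1128)]
12. shoelace: 465.6229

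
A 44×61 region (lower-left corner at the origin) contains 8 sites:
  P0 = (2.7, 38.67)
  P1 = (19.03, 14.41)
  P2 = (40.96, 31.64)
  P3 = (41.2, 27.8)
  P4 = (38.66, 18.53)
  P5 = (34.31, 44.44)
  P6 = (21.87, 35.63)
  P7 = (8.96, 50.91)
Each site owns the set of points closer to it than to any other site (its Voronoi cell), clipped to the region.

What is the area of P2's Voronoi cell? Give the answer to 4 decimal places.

Area of P2's cell: 109.8349

1. box [0,44]×[0,61]: [(0, 0) (44, 0) (44, 61) (0, 61)]
2. ⊥bis P2·P0 via (21.83,35.155): [(15.3705, 0) (44, 0) (44, 61) (26.5788, 61)]  |A|=1404.5447
3. ⊥bis P2·P1 via (29.995,23.025): [(21.5712, 33.7466) (44, 5.1997) (44, 61) (26.5788, 61)]  |A|=863.159
4. ⊥bis P2·P3 via (41.08,29.72): [(21.5712, 33.7466) (25.4999, 28.7462) (44, 29.9025) (44, 61) (26.5788, 61)]  |A|=634.6573
5. ⊥bis P2·P4 via (39.81,25.085): [(21.5712, 33.7466) (25.4999, 28.7462) (44, 29.9025) (44, 61) (26.5788, 61)]  |A|=634.6573
6. ⊥bis P2·P5 via (37.635,38.04): [(23.8321, 30.869) (25.4999, 28.7462) (44, 29.9025) (44, 41.3468)]  |A|=136.0033
7. ⊥bis P2·P6 via (31.415,33.635): [(31.6902, 34.9515) (30.458, 29.0561) (44, 29.9025) (44, 41.3468)]  |A|=109.8349
8. ⊥bis P2·P7 via (24.96,41.275): [(31.6902, 34.9515) (30.458, 29.0561) (44, 29.9025) (44, 41.3468)]  |A|=109.8349
9. canonical 4-gon: [(31.6902, 34.9515) (30.458, 29.0561) (44, 29.9025) (44, 41.3468)]
10. shoelace: 109.8349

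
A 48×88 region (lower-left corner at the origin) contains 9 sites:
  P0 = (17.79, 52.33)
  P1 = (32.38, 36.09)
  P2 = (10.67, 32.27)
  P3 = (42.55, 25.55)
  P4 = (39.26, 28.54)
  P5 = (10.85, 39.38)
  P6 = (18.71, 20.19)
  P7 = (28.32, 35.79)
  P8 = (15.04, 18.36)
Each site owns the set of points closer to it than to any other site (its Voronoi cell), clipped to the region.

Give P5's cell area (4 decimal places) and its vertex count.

1. box [0,48]×[0,88]: [(0, 0) (48, 0) (48, 88) (0, 88)]
2. ⊥bis P5·P0 via (14.32,45.855): [(0, 53.5292) (0, 0) (48, 0) (48, 27.8056)]  |A|=1952.036
3. ⊥bis P5·P1 via (21.615,37.735): [(22.2097, 41.6268) (0, 53.5292) (0, 0) (15.8487, 0)]  |A|=924.3
4. ⊥bis P5·P2 via (10.76,35.825): [(21.2824, 35.5586) (22.2097, 41.6268) (0, 53.5292) (0, 36.0974)]  |A|=258.4007
5. ⊥bis P5·P3 via (26.7,32.465): [(21.2824, 35.5586) (22.2097, 41.6268) (0, 53.5292) (0, 36.0974)]  |A|=258.4007
6. ⊥bis P5·P4 via (25.055,33.96): [(21.2824, 35.5586) (22.2097, 41.6268) (0, 53.5292) (0, 36.0974)]  |A|=258.4007
7. ⊥bis P5·P6 via (14.78,29.785): [(21.2824, 35.5586) (22.2097, 41.6268) (0, 53.5292) (0, 36.0974)]  |A|=258.4007
8. ⊥bis P5·P7 via (19.585,37.585): [(19.1795, 35.6118) (20.5936, 42.493) (0, 53.5292) (0, 36.0974)]  |A|=245.8228
9. ⊥bis P5·P8 via (12.945,28.87): [(19.1795, 35.6118) (20.5936, 42.493) (0, 53.5292) (0, 36.0974)]  |A|=245.8228
10. canonical 4-gon: [(19.1795, 35.6118) (20.5936, 42.493) (0, 53.5292) (0, 36.0974)]
11. shoelace: 245.8228

Area of P5's cell: 245.8228 (4 vertices)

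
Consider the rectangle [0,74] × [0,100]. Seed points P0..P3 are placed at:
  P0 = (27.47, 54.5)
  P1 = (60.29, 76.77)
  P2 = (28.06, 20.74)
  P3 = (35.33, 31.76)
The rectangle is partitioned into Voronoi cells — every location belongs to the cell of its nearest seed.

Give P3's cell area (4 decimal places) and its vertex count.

Area of P3's cell: 1577.1816 (5 vertices)

1. box [0,74]×[0,100]: [(0, 0) (74, 0) (74, 100) (0, 100)]
2. ⊥bis P3·P0 via (31.4,43.13): [(0, 32.2767) (0, 0) (74, 0) (74, 57.8545)]  |A|=3334.8559
3. ⊥bis P3·P1 via (47.81,54.265): [(53.8787, 50.8997) (0, 32.2767) (0, 0) (74, 0) (74, 39.7415)]  |A|=3152.6266
4. ⊥bis P3·P2 via (31.695,26.25): [(53.8787, 50.8997) (14.8035, 37.3935) (71.4852, 0) (74, 0) (74, 39.7415)]  |A|=1577.1816
5. canonical 5-gon: [(53.8787, 50.8997) (14.8035, 37.3935) (71.4852, 0) (74, 0) (74, 39.7415)]
6. shoelace: 1577.1816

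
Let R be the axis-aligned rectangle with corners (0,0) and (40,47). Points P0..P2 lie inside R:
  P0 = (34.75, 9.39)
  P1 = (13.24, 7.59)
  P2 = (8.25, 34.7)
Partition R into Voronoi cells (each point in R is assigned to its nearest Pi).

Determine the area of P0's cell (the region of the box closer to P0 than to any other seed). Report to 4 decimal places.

Area of P0's cell: 535.7817

1. box [0,40]×[0,47]: [(0, 0) (40, 0) (40, 47) (0, 47)]
2. ⊥bis P0·P1 via (23.995,8.49): [(24.7055, 0) (40, 0) (40, 47) (20.7724, 47)]  |A|=811.2701
3. ⊥bis P0·P2 via (21.5,22.045): [(22.7511, 23.3549) (24.7055, 0) (40, 0) (40, 41.4148)]  |A|=535.7817
4. canonical 4-gon: [(22.7511, 23.3549) (24.7055, 0) (40, 0) (40, 41.4148)]
5. shoelace: 535.7817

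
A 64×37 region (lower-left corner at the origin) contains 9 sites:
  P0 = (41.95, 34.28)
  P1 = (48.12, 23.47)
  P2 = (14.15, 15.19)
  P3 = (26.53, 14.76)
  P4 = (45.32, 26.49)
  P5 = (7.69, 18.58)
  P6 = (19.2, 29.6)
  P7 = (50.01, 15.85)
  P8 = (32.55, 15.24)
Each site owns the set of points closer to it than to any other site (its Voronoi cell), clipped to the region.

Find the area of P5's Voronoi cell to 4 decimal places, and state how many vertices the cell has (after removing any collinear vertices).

Area of P5's cell: 295.1336 (5 vertices)

1. box [0,64]×[0,37]: [(0, 0) (64, 0) (64, 37) (0, 37)]
2. ⊥bis P5·P0 via (24.82,26.43): [(0, 0) (36.9318, 0) (19.9762, 37) (0, 37)]  |A|=1052.7982
3. ⊥bis P5·P1 via (27.905,21.025): [(0, 0) (30.448, 0) (28.123, 19.2222) (19.9762, 37) (0, 37)]  |A|=990.4812
4. ⊥bis P5·P2 via (10.92,16.885): [(0, 0) (2.0593, 0) (20.6752, 35.4746) (19.9762, 37) (0, 37)]  |A|=434.2538
5. ⊥bis P5·P3 via (17.11,16.67): [(0, 0) (2.0593, 0) (20.6752, 35.4746) (19.9762, 37) (0, 37)]  |A|=434.2538
6. ⊥bis P5·P4 via (26.505,22.535): [(0, 0) (2.0593, 0) (20.6752, 35.4746) (19.9762, 37) (0, 37)]  |A|=434.2538
7. ⊥bis P5·P6 via (13.445,24.09): [(0, 0) (2.0593, 0) (14.2563, 23.2426) (1.0846, 37) (0, 37)]  |A|=295.1336
8. ⊥bis P5·P7 via (28.85,17.215): [(0, 0) (2.0593, 0) (14.2563, 23.2426) (1.0846, 37) (0, 37)]  |A|=295.1336
9. ⊥bis P5·P8 via (20.12,16.91): [(0, 0) (2.0593, 0) (14.2563, 23.2426) (1.0846, 37) (0, 37)]  |A|=295.1336
10. canonical 5-gon: [(0, 0) (2.0593, 0) (14.2563, 23.2426) (1.0846, 37) (0, 37)]
11. shoelace: 295.1336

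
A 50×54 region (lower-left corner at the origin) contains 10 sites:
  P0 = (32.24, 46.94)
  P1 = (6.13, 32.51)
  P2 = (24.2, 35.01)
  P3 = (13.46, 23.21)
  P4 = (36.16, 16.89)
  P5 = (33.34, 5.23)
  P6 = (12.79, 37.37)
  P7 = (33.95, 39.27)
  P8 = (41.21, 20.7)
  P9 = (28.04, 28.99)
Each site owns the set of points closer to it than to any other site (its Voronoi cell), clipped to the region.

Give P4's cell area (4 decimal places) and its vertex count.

Area of P4's cell: 172.8991 (4 vertices)

1. box [0,50]×[0,54]: [(0, 0) (50, 0) (50, 54) (0, 54)]
2. ⊥bis P4·P0 via (34.2,31.915): [(0, 27.4536) (0, 0) (50, 0) (50, 33.9761)]  |A|=1535.7433
3. ⊥bis P4·P1 via (21.145,24.7): [(24.2207, 30.6132) (8.2974, 0) (50, 0) (50, 33.9761)]  |A|=1076.265
4. ⊥bis P4·P2 via (30.18,25.95): [(40.4531, 32.7307) (17.4115, 17.5222) (8.2974, 0) (50, 0) (50, 33.9761)]  |A|=977.2253
5. ⊥bis P4·P3 via (24.81,20.05): [(40.4531, 32.7307) (25.6135, 22.9359) (19.2278, 0) (50, 0) (50, 33.9761)]  |A|=804.6879
6. ⊥bis P4·P5 via (34.75,11.06): [(40.4531, 32.7307) (25.6135, 22.9359) (23.092, 13.8795) (50, 7.3717) (50, 33.9761)]  |A|=491.9571
7. ⊥bis P4·P6 via (24.475,27.13): [(40.4531, 32.7307) (25.6135, 22.9359) (23.092, 13.8795) (50, 7.3717) (50, 33.9761)]  |A|=491.9571
8. ⊥bis P4·P7 via (35.055,28.08): [(33.1171, 27.8886) (25.6135, 22.9359) (23.092, 13.8795) (50, 7.3717) (50, 29.5558)]  |A|=436.0982
9. ⊥bis P4·P8 via (38.685,18.795): [(32.254, 27.319) (25.6135, 22.9359) (23.092, 13.8795) (46.7015, 8.1695)]  |A|=209.3504
10. ⊥bis P4·P9 via (32.1,22.94): [(34.3956, 24.4805) (24.1245, 17.5878) (23.092, 13.8795) (46.7015, 8.1695)]  |A|=172.8991
11. canonical 4-gon: [(34.3956, 24.4805) (24.1245, 17.5878) (23.092, 13.8795) (46.7015, 8.1695)]
12. shoelace: 172.8991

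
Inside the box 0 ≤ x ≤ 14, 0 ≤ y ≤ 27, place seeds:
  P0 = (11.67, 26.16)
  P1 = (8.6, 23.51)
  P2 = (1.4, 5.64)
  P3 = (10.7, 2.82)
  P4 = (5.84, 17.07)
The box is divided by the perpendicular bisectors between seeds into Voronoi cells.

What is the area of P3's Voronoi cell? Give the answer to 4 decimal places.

Area of P3's cell: 82.3774

1. box [0,14]×[0,27]: [(0, 0) (14, 0) (14, 27) (0, 27)]
2. ⊥bis P3·P0 via (11.185,14.49): [(0, 14.9548) (0, 0) (14, 0) (14, 14.373)]  |A|=205.295
3. ⊥bis P3·P1 via (9.65,13.165): [(0, 12.1855) (0, 0) (14, 0) (14, 13.6065)]  |A|=180.5444
4. ⊥bis P3·P2 via (6.05,4.23): [(8.731, 13.0717) (4.7674, 0) (14, 0) (14, 13.6065)]  |A|=96.1894
5. ⊥bis P3·P4 via (8.27,9.945): [(7.7268, 9.7597) (4.7674, 0) (14, 0) (14, 11.8992)]  |A|=82.3774
6. canonical 4-gon: [(7.7268, 9.7597) (4.7674, 0) (14, 0) (14, 11.8992)]
7. shoelace: 82.3774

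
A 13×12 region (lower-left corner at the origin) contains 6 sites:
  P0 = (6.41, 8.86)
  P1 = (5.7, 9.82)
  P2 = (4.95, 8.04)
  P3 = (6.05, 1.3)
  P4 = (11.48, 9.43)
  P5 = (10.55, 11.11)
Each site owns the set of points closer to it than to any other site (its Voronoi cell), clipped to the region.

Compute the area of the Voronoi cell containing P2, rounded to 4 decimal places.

1. box [0,13]×[0,12]: [(0, 0) (13, 0) (13, 12) (0, 12)]
2. ⊥bis P2·P0 via (5.68,8.45): [(0, 0) (10.4259, 0) (3.6862, 12) (0, 12)]  |A|=84.6723
3. ⊥bis P2·P1 via (5.325,8.93): [(0, 11.1737) (0, 0) (10.4259, 0) (5.4369, 8.8829)]  |A|=76.6809
4. ⊥bis P2·P3 via (5.5,4.67): [(0, 11.1737) (0, 3.7724) (7.6096, 5.0143) (5.4369, 8.8829)]  |A|=36.1884
5. ⊥bis P2·P4 via (8.215,8.735): [(0, 11.1737) (0, 3.7724) (7.6096, 5.0143) (5.4369, 8.8829)]  |A|=36.1884
6. ⊥bis P2·P5 via (7.75,9.575): [(0, 11.1737) (0, 3.7724) (7.6096, 5.0143) (5.4369, 8.8829)]  |A|=36.1884
7. canonical 4-gon: [(0, 11.1737) (0, 3.7724) (7.6096, 5.0143) (5.4369, 8.8829)]
8. shoelace: 36.1884

Area of P2's cell: 36.1884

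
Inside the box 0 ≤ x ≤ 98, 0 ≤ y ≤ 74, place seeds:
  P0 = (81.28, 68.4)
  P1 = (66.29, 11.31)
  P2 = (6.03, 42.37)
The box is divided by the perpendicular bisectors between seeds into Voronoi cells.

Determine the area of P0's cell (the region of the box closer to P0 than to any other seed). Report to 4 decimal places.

Area of P0's cell: 1862.2989

1. box [0,98]×[0,74]: [(0, 0) (98, 0) (98, 74) (0, 74)]
2. ⊥bis P0·P1 via (73.785,39.855): [(0, 59.2286) (98, 33.4969) (98, 74) (0, 74)]  |A|=2708.451
3. ⊥bis P0·P2 via (43.655,55.385): [(46.5537, 47.0051) (98, 33.4969) (98, 74) (37.2158, 74)]  |A|=1862.2989
4. canonical 4-gon: [(46.5537, 47.0051) (98, 33.4969) (98, 74) (37.2158, 74)]
5. shoelace: 1862.2989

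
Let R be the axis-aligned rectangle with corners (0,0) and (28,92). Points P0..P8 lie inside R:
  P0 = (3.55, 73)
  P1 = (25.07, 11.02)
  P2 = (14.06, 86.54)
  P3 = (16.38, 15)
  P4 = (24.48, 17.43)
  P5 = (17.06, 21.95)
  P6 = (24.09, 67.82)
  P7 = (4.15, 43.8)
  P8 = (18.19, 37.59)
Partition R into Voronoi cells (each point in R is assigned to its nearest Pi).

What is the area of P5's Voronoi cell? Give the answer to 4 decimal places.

Area of P5's cell: 245.3363

1. box [0,28]×[0,92]: [(0, 0) (28, 0) (28, 92) (0, 92)]
2. ⊥bis P5·P0 via (10.305,47.475): [(0, 44.7479) (0, 0) (28, 0) (28, 52.1578)]  |A|=1356.6799
3. ⊥bis P5·P1 via (21.065,16.485): [(0, 44.7479) (0, 1.0476) (28, 21.5673) (28, 52.1578)]  |A|=1040.0714
4. ⊥bis P5·P2 via (15.56,54.245): [(0, 44.7479) (0, 1.0476) (28, 21.5673) (28, 52.1578)]  |A|=1040.0714
5. ⊥bis P5·P3 via (16.72,18.475): [(0, 44.7479) (0, 20.1109) (22.9488, 17.8656) (28, 21.5673) (28, 52.1578)]  |A|=821.3311
6. ⊥bis P5·P4 via (20.77,19.69): [(0, 44.7479) (0, 20.1109) (19.8437, 18.1694) (28, 31.5587) (28, 52.1578)]  |A|=774.07
7. ⊥bis P5·P6 via (20.575,44.885): [(7.8737, 46.8316) (0, 44.7479) (0, 20.1109) (19.8437, 18.1694) (28, 31.5587) (28, 43.7471)]  |A|=689.431
8. ⊥bis P5·P7 via (10.605,32.875): [(0, 26.6091) (0, 20.1109) (19.8437, 18.1694) (28, 31.5587) (28, 43.1528)]  |A|=394.0559
9. ⊥bis P5·P8 via (17.625,29.77): [(6.6873, 30.5603) (0, 26.6091) (0, 20.1109) (19.8437, 18.1694) (26.5189, 29.1274)]  |A|=245.3363
10. canonical 5-gon: [(6.6873, 30.5603) (0, 26.6091) (0, 20.1109) (19.8437, 18.1694) (26.5189, 29.1274)]
11. shoelace: 245.3363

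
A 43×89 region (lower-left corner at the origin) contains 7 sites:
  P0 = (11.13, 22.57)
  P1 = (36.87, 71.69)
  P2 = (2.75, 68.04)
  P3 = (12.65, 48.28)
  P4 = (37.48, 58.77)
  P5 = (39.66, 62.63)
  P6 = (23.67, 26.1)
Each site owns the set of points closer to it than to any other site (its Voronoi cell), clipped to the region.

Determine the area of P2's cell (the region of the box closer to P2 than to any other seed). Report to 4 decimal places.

Area of P2's cell: 571.0848

1. box [0,43]×[0,89]: [(0, 0) (43, 0) (43, 89) (0, 89)]
2. ⊥bis P2·P0 via (6.94,45.305): [(0, 44.026) (43, 51.9508) (43, 89) (0, 89)]  |A|=1763.5001
3. ⊥bis P2·P1 via (19.81,69.865): [(0, 44.026) (22.1377, 48.1059) (17.763, 89) (0, 89)]  |A|=861.012
4. ⊥bis P2·P3 via (7.7,58.16): [(0, 54.3022) (20.3824, 64.514) (17.763, 89) (0, 89)]  |A|=571.0848
5. ⊥bis P2·P4 via (20.115,63.405): [(0, 54.3022) (20.3824, 64.514) (17.763, 89) (0, 89)]  |A|=571.0848
6. ⊥bis P2·P5 via (21.205,65.335): [(0, 54.3022) (20.3824, 64.514) (17.763, 89) (0, 89)]  |A|=571.0848
7. ⊥bis P2·P6 via (13.21,47.07): [(0, 54.3022) (20.3824, 64.514) (17.763, 89) (0, 89)]  |A|=571.0848
8. canonical 4-gon: [(0, 54.3022) (20.3824, 64.514) (17.763, 89) (0, 89)]
9. shoelace: 571.0848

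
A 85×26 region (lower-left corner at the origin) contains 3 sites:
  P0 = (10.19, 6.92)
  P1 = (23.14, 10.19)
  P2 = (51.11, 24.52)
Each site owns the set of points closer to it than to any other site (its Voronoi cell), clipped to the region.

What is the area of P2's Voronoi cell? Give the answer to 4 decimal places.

Area of P2's cell: 1186.7383

1. box [0,85]×[0,26]: [(0, 0) (85, 0) (85, 26) (0, 26)]
2. ⊥bis P2·P0 via (30.65,15.72): [(37.4113, 0) (85, 0) (85, 26) (26.2285, 26)]  |A|=1382.6828
3. ⊥bis P2·P1 via (37.125,17.355): [(46.0166, 0) (85, 0) (85, 26) (32.6959, 26)]  |A|=1186.7383
4. canonical 4-gon: [(46.0166, 0) (85, 0) (85, 26) (32.6959, 26)]
5. shoelace: 1186.7383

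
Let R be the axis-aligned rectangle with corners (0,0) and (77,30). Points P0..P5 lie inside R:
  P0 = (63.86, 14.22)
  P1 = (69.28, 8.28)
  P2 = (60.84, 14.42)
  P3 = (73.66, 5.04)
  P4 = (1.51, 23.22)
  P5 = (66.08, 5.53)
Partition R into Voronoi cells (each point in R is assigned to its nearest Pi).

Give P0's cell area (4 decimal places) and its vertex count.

1. box [0,77]×[0,30]: [(0, 0) (77, 0) (77, 30) (0, 30)]
2. ⊥bis P0·P1 via (66.57,11.25): [(0, 0) (54.2407, 0) (77, 20.7669) (77, 30) (0, 30)]  |A|=2073.6792
3. ⊥bis P0·P2 via (62.35,14.32): [(61.8622, 6.9543) (77, 20.7669) (77, 30) (63.3884, 30)]  |A|=226.7281
4. ⊥bis P0·P3 via (68.76,9.63): [(61.8622, 6.9543) (77, 20.7669) (77, 30) (63.3884, 30)]  |A|=226.7281
5. ⊥bis P0·P4 via (32.685,18.72): [(61.8622, 6.9543) (77, 20.7669) (77, 30) (63.3884, 30)]  |A|=226.7281
6. ⊥bis P0·P5 via (64.97,9.875): [(62.0055, 9.1177) (65.0993, 9.908) (77, 20.7669) (77, 30) (63.3884, 30)]  |A|=223.4383
7. canonical 5-gon: [(62.0055, 9.1177) (65.0993, 9.908) (77, 20.7669) (77, 30) (63.3884, 30)]
8. shoelace: 223.4383

Area of P0's cell: 223.4383 (5 vertices)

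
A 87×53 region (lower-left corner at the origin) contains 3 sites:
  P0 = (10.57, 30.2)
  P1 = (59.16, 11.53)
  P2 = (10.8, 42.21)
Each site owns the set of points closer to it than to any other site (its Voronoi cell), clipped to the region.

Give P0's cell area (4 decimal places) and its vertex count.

1. box [0,87]×[0,53]: [(0, 0) (87, 0) (87, 53) (0, 53)]
2. ⊥bis P0·P1 via (34.865,20.865): [(0, 0) (26.8479, 0) (47.2124, 53) (0, 53)]  |A|=1962.5988
3. ⊥bis P0·P2 via (10.685,36.205): [(0, 36.4096) (0, 0) (26.8479, 0) (40.5395, 35.6333)]  |A|=1216.3535
4. canonical 4-gon: [(0, 36.4096) (0, 0) (26.8479, 0) (40.5395, 35.6333)]
5. shoelace: 1216.3535

Area of P0's cell: 1216.3535 (4 vertices)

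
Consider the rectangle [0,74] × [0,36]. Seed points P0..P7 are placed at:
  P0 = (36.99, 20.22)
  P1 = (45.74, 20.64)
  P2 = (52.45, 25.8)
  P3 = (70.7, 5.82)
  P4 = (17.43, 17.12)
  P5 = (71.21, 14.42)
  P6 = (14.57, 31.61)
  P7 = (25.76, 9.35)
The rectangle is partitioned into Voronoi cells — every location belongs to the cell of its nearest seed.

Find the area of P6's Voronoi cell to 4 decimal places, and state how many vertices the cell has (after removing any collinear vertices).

Area of P6's cell: 341.5694 (4 vertices)

1. box [0,74]×[0,36]: [(0, 0) (74, 0) (74, 36) (0, 36)]
2. ⊥bis P6·P0 via (25.78,25.915): [(0, 0) (12.6144, 0) (30.9035, 36) (0, 36)]  |A|=783.3223
3. ⊥bis P6·P1 via (30.155,26.125): [(0, 0) (12.6144, 0) (30.9035, 36) (0, 36)]  |A|=783.3223
4. ⊥bis P6·P2 via (33.51,28.705): [(0, 0) (12.6144, 0) (30.9035, 36) (0, 36)]  |A|=783.3223
5. ⊥bis P6·P3 via (42.635,18.715): [(0, 0) (12.6144, 0) (30.9035, 36) (0, 36)]  |A|=783.3223
6. ⊥bis P6·P4 via (16,24.365): [(0, 21.207) (25.9948, 26.3377) (30.9035, 36) (0, 36)]  |A|=341.5694
7. ⊥bis P6·P5 via (42.89,23.015): [(0, 21.207) (25.9948, 26.3377) (30.9035, 36) (0, 36)]  |A|=341.5694
8. ⊥bis P6·P7 via (20.165,20.48): [(0, 21.207) (25.9948, 26.3377) (30.9035, 36) (0, 36)]  |A|=341.5694
9. canonical 4-gon: [(0, 21.207) (25.9948, 26.3377) (30.9035, 36) (0, 36)]
10. shoelace: 341.5694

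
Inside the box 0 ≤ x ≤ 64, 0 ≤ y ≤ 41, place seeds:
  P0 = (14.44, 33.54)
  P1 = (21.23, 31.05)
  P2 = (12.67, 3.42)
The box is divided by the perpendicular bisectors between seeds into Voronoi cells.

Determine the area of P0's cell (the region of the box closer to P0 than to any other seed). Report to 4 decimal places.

Area of P0's cell: 375.1630

1. box [0,64]×[0,41]: [(0, 0) (64, 0) (64, 41) (0, 41)]
2. ⊥bis P0·P1 via (17.835,32.295): [(0, 0) (5.9919, 0) (21.0273, 41) (0, 41)]  |A|=553.8931
3. ⊥bis P0·P2 via (13.555,18.48): [(0, 19.2766) (12.7854, 18.5252) (21.0273, 41) (0, 41)]  |A|=375.163
4. canonical 4-gon: [(0, 19.2766) (12.7854, 18.5252) (21.0273, 41) (0, 41)]
5. shoelace: 375.163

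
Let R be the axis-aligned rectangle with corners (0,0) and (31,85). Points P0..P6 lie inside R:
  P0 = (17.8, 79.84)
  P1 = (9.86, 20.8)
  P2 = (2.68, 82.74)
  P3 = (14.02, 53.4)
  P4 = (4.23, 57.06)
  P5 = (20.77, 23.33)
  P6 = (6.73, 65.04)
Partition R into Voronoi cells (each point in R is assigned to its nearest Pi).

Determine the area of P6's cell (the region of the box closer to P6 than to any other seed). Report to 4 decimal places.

1. box [0,31]×[0,85]: [(0, 0) (31, 0) (31, 85) (0, 85)]
2. ⊥bis P6·P0 via (12.265,72.44): [(0, 81.6139) (0, 0) (31, 0) (31, 58.4267)]  |A|=2170.6295
3. ⊥bis P6·P1 via (8.295,42.92): [(0, 81.6139) (0, 42.3331) (31, 44.5264) (31, 58.4267)]  |A|=824.3071
4. ⊥bis P6·P2 via (4.705,73.89): [(9.0096, 74.875) (0, 72.8134) (0, 42.3331) (31, 44.5264) (31, 58.4267)]  |A|=784.6628
5. ⊥bis P6·P3 via (10.375,59.22): [(21.0234, 65.889) (9.0096, 74.875) (0, 72.8134) (0, 52.7223)]  |A|=264.0557
6. ⊥bis P6·P4 via (5.48,61.05): [(10.6905, 59.4176) (21.0234, 65.889) (9.0096, 74.875) (0, 72.8134) (0, 62.7668)]  |A|=210.3649
7. ⊥bis P6·P5 via (13.75,44.185): [(10.6905, 59.4176) (21.0234, 65.889) (9.0096, 74.875) (0, 72.8134) (0, 62.7668)]  |A|=210.3649
8. canonical 5-gon: [(10.6905, 59.4176) (21.0234, 65.889) (9.0096, 74.875) (0, 72.8134) (0, 62.7668)]
9. shoelace: 210.3649

Area of P6's cell: 210.3649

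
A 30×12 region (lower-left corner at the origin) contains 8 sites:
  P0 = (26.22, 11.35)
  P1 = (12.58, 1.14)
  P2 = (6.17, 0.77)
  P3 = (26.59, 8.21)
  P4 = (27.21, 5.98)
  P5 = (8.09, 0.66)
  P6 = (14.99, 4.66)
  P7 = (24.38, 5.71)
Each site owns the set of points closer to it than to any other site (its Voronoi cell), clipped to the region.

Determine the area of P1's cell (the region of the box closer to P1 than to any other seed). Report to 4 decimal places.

1. box [0,30]×[0,12]: [(0, 0) (30, 0) (30, 12) (0, 12)]
2. ⊥bis P1·P0 via (19.4,6.245): [(0, 0) (24.0746, 0) (15.0922, 12) (0, 12)]  |A|=235.0007
3. ⊥bis P1·P2 via (9.375,0.955): [(9.4301, 0) (24.0746, 0) (15.0922, 12) (8.7375, 12)]  |A|=125.9952
4. ⊥bis P1·P3 via (19.585,4.675): [(9.4301, 0) (21.9442, 0) (17.5362, 8.7349) (15.0922, 12) (8.7375, 12)]  |A|=116.6907
5. ⊥bis P1·P4 via (19.895,3.56): [(9.4301, 0) (21.0727, 0) (19.4141, 5.0137) (17.5362, 8.7349) (15.0922, 12) (8.7375, 12)]  |A|=114.5061
6. ⊥bis P1·P5 via (10.335,0.9): [(10.4312, 0) (21.0727, 0) (19.4141, 5.0137) (17.5362, 8.7349) (15.0922, 12) (9.1484, 12)]  |A|=106.0342
7. ⊥bis P1·P6 via (13.785,2.9): [(9.8318, 5.6066) (10.4312, 0) (18.0207, 0)]  |A|=21.2754
8. ⊥bis P1·P7 via (18.48,3.425): [(9.8318, 5.6066) (10.4312, 0) (18.0207, 0)]  |A|=21.2754
9. canonical 3-gon: [(9.8318, 5.6066) (10.4312, 0) (18.0207, 0)]
10. shoelace: 21.2754

Area of P1's cell: 21.2754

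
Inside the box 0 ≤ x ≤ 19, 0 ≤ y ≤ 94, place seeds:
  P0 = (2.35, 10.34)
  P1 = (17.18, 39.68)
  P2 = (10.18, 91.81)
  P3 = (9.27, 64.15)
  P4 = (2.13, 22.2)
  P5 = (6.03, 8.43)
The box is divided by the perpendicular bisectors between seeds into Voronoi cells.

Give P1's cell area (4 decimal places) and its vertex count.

1. box [0,19]×[0,94]: [(0, 0) (19, 0) (19, 94) (0, 94)]
2. ⊥bis P1·P0 via (9.765,25.01): [(0, 29.9458) (19, 20.3421) (19, 94) (0, 94)]  |A|=1308.265
3. ⊥bis P1·P2 via (13.68,65.745): [(0, 63.9081) (0, 29.9458) (19, 20.3421) (19, 66.4594)]  |A|=760.7555
4. ⊥bis P1·P3 via (13.225,51.915): [(0, 47.64) (0, 29.9458) (19, 20.3421) (19, 53.7818)]  |A|=485.7718
5. ⊥bis P1·P4 via (9.655,30.94): [(0, 47.64) (0, 39.2528) (19, 22.8941) (19, 53.7818)]  |A|=373.1112
6. ⊥bis P1·P5 via (11.605,24.055): [(0, 47.64) (0, 39.2528) (19, 22.8941) (19, 53.7818)]  |A|=373.1112
7. canonical 4-gon: [(0, 47.64) (0, 39.2528) (19, 22.8941) (19, 53.7818)]
8. shoelace: 373.1112

Area of P1's cell: 373.1112 (4 vertices)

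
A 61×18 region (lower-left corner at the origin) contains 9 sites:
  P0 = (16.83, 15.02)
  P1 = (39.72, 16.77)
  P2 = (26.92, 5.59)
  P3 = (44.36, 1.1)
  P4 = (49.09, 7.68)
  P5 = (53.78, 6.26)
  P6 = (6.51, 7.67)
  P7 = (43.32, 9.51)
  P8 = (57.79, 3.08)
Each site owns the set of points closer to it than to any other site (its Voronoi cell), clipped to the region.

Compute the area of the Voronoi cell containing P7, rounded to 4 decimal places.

Area of P7's cell: 93.2284

1. box [0,61]×[0,18]: [(0, 0) (61, 0) (61, 18) (0, 18)]
2. ⊥bis P7·P0 via (30.075,12.265): [(27.5238, 0) (61, 0) (61, 18) (31.2679, 18)]  |A|=568.8743
3. ⊥bis P7·P1 via (41.52,13.14): [(28.9617, 6.9128) (27.5238, 0) (61, 0) (61, 18) (51.321, 18)]  |A|=457.7075
4. ⊥bis P7·P2 via (35.12,7.55): [(34.6036, 9.7104) (36.9246, 0) (61, 0) (61, 18) (51.321, 18)]  |A|=394.5756
5. ⊥bis P7·P3 via (43.84,5.305): [(34.6036, 9.7104) (35.8916, 4.3221) (61, 7.427) (61, 18) (51.321, 18)]  |A|=249.307
6. ⊥bis P7·P4 via (46.205,8.595): [(48.7898, 16.7449) (34.6036, 9.7104) (35.8916, 4.3221) (45.2155, 5.4751)]  |A|=93.2284
7. ⊥bis P7·P5 via (48.55,7.885): [(48.7898, 16.7449) (34.6036, 9.7104) (35.8916, 4.3221) (45.2155, 5.4751)]  |A|=93.2284
8. ⊥bis P7·P6 via (24.915,8.59): [(48.7898, 16.7449) (34.6036, 9.7104) (35.8916, 4.3221) (45.2155, 5.4751)]  |A|=93.2284
9. ⊥bis P7·P8 via (50.555,6.295): [(48.7898, 16.7449) (34.6036, 9.7104) (35.8916, 4.3221) (45.2155, 5.4751)]  |A|=93.2284
10. canonical 4-gon: [(48.7898, 16.7449) (34.6036, 9.7104) (35.8916, 4.3221) (45.2155, 5.4751)]
11. shoelace: 93.2284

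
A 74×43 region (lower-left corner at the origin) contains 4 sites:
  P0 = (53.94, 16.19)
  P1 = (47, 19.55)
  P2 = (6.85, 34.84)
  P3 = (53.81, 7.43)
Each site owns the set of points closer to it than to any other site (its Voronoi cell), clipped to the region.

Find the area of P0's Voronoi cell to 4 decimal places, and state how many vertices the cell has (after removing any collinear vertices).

1. box [0,74]×[0,43]: [(0, 0) (74, 0) (74, 43) (0, 43)]
2. ⊥bis P0·P1 via (50.47,17.87): [(41.8182, 0) (74, 0) (74, 43) (62.6367, 43)]  |A|=936.219
3. ⊥bis P0·P2 via (30.395,25.515): [(41.8182, 0) (74, 0) (74, 43) (62.6367, 43)]  |A|=936.219
4. ⊥bis P0·P3 via (53.875,11.81): [(47.5813, 11.9034) (74, 11.5113) (74, 43) (62.6367, 43)]  |A|=592.6254
5. canonical 4-gon: [(47.5813, 11.9034) (74, 11.5113) (74, 43) (62.6367, 43)]
6. shoelace: 592.6254

Area of P0's cell: 592.6254 (4 vertices)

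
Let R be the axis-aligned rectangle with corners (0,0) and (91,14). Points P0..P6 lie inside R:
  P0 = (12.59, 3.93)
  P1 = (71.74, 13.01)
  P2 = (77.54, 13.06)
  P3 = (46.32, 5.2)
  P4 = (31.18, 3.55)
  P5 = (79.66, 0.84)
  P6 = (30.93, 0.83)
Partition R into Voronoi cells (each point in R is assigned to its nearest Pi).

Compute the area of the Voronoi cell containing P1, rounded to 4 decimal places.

1. box [0,91]×[0,14]: [(0, 0) (91, 0) (91, 14) (0, 14)]
2. ⊥bis P1·P0 via (42.165,8.47): [(43.4652, 0) (91, 0) (91, 14) (41.3161, 14)]  |A|=680.5308
3. ⊥bis P1·P2 via (74.64,13.035): [(43.4652, 0) (74.7524, 0) (74.6317, 14) (41.3161, 14)]  |A|=452.2192
4. ⊥bis P1·P3 via (59.03,9.105): [(61.8274, 0) (74.7524, 0) (74.6317, 14) (57.5261, 14)]  |A|=210.214
5. ⊥bis P1·P4 via (51.46,8.28): [(61.8274, 0) (74.7524, 0) (74.6317, 14) (57.5261, 14)]  |A|=210.214
6. ⊥bis P1·P5 via (75.7,6.925): [(61.8274, 0) (65.0589, 0) (74.6983, 6.2731) (74.6317, 14) (57.5261, 14)]  |A|=179.8101
7. ⊥bis P1·P6 via (51.335,6.92): [(61.8274, 0) (65.0589, 0) (74.6983, 6.2731) (74.6317, 14) (57.5261, 14)]  |A|=179.8101
8. canonical 5-gon: [(61.8274, 0) (65.0589, 0) (74.6983, 6.2731) (74.6317, 14) (57.5261, 14)]
9. shoelace: 179.8101

Area of P1's cell: 179.8101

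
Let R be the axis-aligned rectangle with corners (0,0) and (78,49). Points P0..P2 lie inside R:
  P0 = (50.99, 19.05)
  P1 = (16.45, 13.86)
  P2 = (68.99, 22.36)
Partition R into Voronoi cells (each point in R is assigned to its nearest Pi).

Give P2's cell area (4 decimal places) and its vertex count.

1. box [0,78]×[0,49]: [(0, 0) (78, 0) (78, 49) (0, 49)]
2. ⊥bis P2·P0 via (59.99,20.705): [(63.7974, 0) (78, 0) (78, 49) (54.7869, 49)]  |A|=916.6851
3. ⊥bis P2·P1 via (42.72,18.11): [(63.7974, 0) (78, 0) (78, 49) (54.7869, 49)]  |A|=916.6851
4. canonical 4-gon: [(63.7974, 0) (78, 0) (78, 49) (54.7869, 49)]
5. shoelace: 916.6851

Area of P2's cell: 916.6851 (4 vertices)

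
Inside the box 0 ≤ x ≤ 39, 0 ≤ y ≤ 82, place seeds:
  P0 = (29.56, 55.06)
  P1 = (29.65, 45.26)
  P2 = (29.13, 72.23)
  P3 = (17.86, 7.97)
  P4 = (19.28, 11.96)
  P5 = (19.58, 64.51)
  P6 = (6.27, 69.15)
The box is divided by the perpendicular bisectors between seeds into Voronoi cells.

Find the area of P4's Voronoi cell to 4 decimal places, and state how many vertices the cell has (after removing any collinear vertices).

Area of P4's cell: 800.3633 (4 vertices)

1. box [0,39]×[0,82]: [(0, 0) (39, 0) (39, 82) (0, 82)]
2. ⊥bis P4·P0 via (24.42,33.51): [(0, 39.3345) (0, 0) (39, 0) (39, 30.0325)]  |A|=1352.6563
3. ⊥bis P4·P1 via (24.465,28.61): [(0, 36.2287) (0, 0) (39, 0) (39, 24.0836)]  |A|=1176.0901
4. ⊥bis P4·P2 via (24.205,42.095): [(0, 36.2287) (0, 0) (39, 0) (39, 24.0836)]  |A|=1176.0901
5. ⊥bis P4·P3 via (18.57,9.965): [(0, 36.2287) (0, 16.5739) (39, 2.6942) (39, 24.0836)]  |A|=800.3633
6. ⊥bis P4·P5 via (19.43,38.235): [(0, 36.2287) (0, 16.5739) (39, 2.6942) (39, 24.0836)]  |A|=800.3633
7. ⊥bis P4·P6 via (12.775,40.555): [(0, 36.2287) (0, 16.5739) (39, 2.6942) (39, 24.0836)]  |A|=800.3633
8. canonical 4-gon: [(0, 36.2287) (0, 16.5739) (39, 2.6942) (39, 24.0836)]
9. shoelace: 800.3633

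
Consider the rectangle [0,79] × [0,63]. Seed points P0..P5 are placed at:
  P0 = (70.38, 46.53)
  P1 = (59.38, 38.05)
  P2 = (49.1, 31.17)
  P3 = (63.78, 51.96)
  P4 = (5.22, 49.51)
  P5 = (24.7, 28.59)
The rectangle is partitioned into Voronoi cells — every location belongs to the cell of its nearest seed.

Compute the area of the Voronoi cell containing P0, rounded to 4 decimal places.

1. box [0,79]×[0,63]: [(0, 0) (79, 0) (79, 63) (0, 63)]
2. ⊥bis P0·P1 via (64.88,42.29): [(79, 23.974) (79, 63) (48.9145, 63)]  |A|=587.0595
3. ⊥bis P0·P2 via (59.74,38.85): [(79, 23.974) (79, 63) (48.9145, 63)]  |A|=587.0595
4. ⊥bis P0·P3 via (67.08,49.245): [(63.1762, 44.5001) (79, 23.974) (79, 63) (78.3966, 63)]  |A|=314.3509
5. ⊥bis P0·P4 via (37.8,48.02): [(63.1762, 44.5001) (79, 23.974) (79, 63) (78.3966, 63)]  |A|=314.3509
6. ⊥bis P0·P5 via (47.54,37.56): [(63.1762, 44.5001) (79, 23.974) (79, 63) (78.3966, 63)]  |A|=314.3509
7. canonical 4-gon: [(63.1762, 44.5001) (79, 23.974) (79, 63) (78.3966, 63)]
8. shoelace: 314.3509

Area of P0's cell: 314.3509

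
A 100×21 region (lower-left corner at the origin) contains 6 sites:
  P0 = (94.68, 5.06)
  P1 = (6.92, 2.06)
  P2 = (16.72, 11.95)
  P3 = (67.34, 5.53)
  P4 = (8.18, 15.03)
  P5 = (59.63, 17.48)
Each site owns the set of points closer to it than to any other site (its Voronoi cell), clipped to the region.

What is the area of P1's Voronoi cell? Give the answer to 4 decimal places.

1. box [0,100]×[0,21]: [(0, 0) (100, 0) (100, 21) (0, 21)]
2. ⊥bis P1·P0 via (50.8,3.56): [(0, 0) (50.9217, 0) (50.2038, 21) (0, 21)]  |A|=1061.818
3. ⊥bis P1·P2 via (11.82,7.005): [(0, 18.7174) (0, 0) (18.8893, 0)]  |A|=176.7799
4. ⊥bis P1·P3 via (37.13,3.795): [(0, 18.7174) (0, 0) (18.8893, 0)]  |A|=176.7799
5. ⊥bis P1·P4 via (7.55,8.545): [(10.5611, 8.2525) (0, 9.2785) (0, 0) (18.8893, 0)]  |A|=126.9371
6. ⊥bis P1·P5 via (33.275,9.77): [(10.5611, 8.2525) (0, 9.2785) (0, 0) (18.8893, 0)]  |A|=126.9371
7. canonical 4-gon: [(10.5611, 8.2525) (0, 9.2785) (0, 0) (18.8893, 0)]
8. shoelace: 126.9371

Area of P1's cell: 126.9371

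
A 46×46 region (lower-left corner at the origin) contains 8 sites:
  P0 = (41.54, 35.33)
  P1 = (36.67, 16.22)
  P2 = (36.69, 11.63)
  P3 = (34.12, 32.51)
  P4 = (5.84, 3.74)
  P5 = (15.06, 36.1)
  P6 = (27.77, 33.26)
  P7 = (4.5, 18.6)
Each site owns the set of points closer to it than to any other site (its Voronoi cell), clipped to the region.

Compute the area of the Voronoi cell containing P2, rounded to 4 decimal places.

Area of P2's cell: 340.9959

1. box [0,46]×[0,46]: [(0, 0) (46, 0) (46, 46) (0, 46)]
2. ⊥bis P2·P0 via (39.115,23.48): [(0, 31.4845) (0, 0) (46, 0) (46, 22.071)]  |A|=1231.7786
3. ⊥bis P2·P1 via (36.68,13.925): [(0, 13.7652) (0, 0) (46, 0) (46, 13.9656)]  |A|=637.808
4. ⊥bis P2·P3 via (35.405,22.07): [(0, 13.7652) (0, 0) (46, 0) (46, 13.9656)]  |A|=637.808
5. ⊥bis P2·P4 via (21.265,7.685): [(19.688, 13.851) (23.2305, 0) (46, 0) (46, 13.9656)]  |A|=341.4213
6. ⊥bis P2·P5 via (25.875,23.865): [(19.688, 13.851) (23.2305, 0) (46, 0) (46, 13.9656)]  |A|=341.4213
7. ⊥bis P2·P6 via (32.23,22.445): [(19.688, 13.851) (23.2305, 0) (46, 0) (46, 13.9656)]  |A|=341.4213
8. ⊥bis P2·P7 via (20.595,15.115): [(20.3219, 13.8537) (20.031, 12.5101) (23.2305, 0) (46, 0) (46, 13.9656)]  |A|=340.9959
9. canonical 5-gon: [(20.3219, 13.8537) (20.031, 12.5101) (23.2305, 0) (46, 0) (46, 13.9656)]
10. shoelace: 340.9959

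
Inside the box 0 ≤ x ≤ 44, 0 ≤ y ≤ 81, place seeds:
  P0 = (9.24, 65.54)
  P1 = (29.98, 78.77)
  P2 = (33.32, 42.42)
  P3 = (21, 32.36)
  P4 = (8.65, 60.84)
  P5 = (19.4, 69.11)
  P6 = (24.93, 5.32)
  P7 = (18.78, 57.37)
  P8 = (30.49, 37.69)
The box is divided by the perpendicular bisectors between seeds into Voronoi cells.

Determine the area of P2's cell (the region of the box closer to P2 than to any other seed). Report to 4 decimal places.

Area of P2's cell: 361.6498

1. box [0,44]×[0,81]: [(0, 0) (44, 0) (44, 81) (0, 81)]
2. ⊥bis P2·P0 via (21.28,53.98): [(0, 31.8164) (0, 0) (44, 0) (44, 77.6434)]  |A|=2408.1154
3. ⊥bis P2·P1 via (31.65,60.595): [(27.2424, 60.19) (0, 31.8164) (0, 0) (44, 0) (44, 61.7298)]  |A|=2274.7787
4. ⊥bis P2·P3 via (27.16,37.39): [(27.2424, 60.19) (17.1369, 49.6648) (44, 16.7669) (44, 61.7298)]  |A|=684.3302
5. ⊥bis P2·P4 via (20.985,51.63): [(27.3863, 60.2032) (18.3805, 48.1418) (44, 16.7669) (44, 61.7298)]  |A|=669.2821
6. ⊥bis P2·P5 via (26.36,55.765): [(36.4702, 61.0379) (22.6135, 53.811) (18.3805, 48.1418) (44, 16.7669) (44, 61.7298)]  |A|=642.2408
7. ⊥bis P2·P6 via (29.125,23.87): [(36.4702, 61.0379) (22.6135, 53.811) (18.3805, 48.1418) (40.2552, 21.353) (44, 20.5061) (44, 61.7298)]  |A|=635.2394
8. ⊥bis P2·P7 via (26.05,49.895): [(37.6153, 61.1431) (20.9774, 44.9615) (40.2552, 21.353) (44, 20.5061) (44, 61.7298)]  |A|=557.3571
9. ⊥bis P2·P8 via (31.905,40.055): [(37.6153, 61.1431) (22.016, 45.9717) (44, 32.8185) (44, 61.7298)]  |A|=361.6498
10. canonical 4-gon: [(37.6153, 61.1431) (22.016, 45.9717) (44, 32.8185) (44, 61.7298)]
11. shoelace: 361.6498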